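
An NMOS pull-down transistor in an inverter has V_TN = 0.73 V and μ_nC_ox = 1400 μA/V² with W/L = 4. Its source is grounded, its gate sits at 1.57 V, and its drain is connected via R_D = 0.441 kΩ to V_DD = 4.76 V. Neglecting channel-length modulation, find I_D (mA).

V_GS = V_G = 1.57 V, so V_ov = 1.57 − 0.73 = 0.84 V.
k_n = μ_nC_ox · (W/L) = 5.6 mA/V².
Assume saturation: I_D = ½ k_n V_ov² = 0.5 × 5.6 × 0.84² = 1.98 mA, giving V_DS = V_DD − I_D R_D = 4.76 − 1.98 × 0.441 = 3.89 V.
V_DS = 3.89 V ≥ V_ov = 0.84 V, confirming saturation.

I_D = 1.98 mA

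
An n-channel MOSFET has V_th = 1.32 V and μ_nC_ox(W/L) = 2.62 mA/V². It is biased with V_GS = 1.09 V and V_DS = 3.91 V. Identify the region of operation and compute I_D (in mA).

Cutoff; I_D = 0 mA

V_GS = 1.09 V < V_th = 1.32 V, so the transistor is in cutoff.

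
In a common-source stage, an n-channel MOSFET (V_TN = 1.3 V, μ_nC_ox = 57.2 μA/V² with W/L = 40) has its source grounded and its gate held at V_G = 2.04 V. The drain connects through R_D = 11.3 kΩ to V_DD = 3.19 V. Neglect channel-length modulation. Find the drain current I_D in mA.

V_GS = V_G = 2.04 V, so V_ov = 2.04 − 1.3 = 0.74 V.
k_n = μ_nC_ox · (W/L) = 2.288 mA/V².
Assume saturation: I_D = ½ k_n V_ov² = 0.5 × 2.288 × 0.74² = 0.626 mA, giving V_DS = V_DD − I_D R_D = 3.19 − 0.626 × 11.3 = -3.89 V.
But -3.89 V < V_ov = 0.74 V, so the device is actually in triode.
In triode I_D = k_n[V_ov V_DS − ½ V_DS²] and I_D = (V_DD − V_DS)/R_D. Equating: 12.9 V_DS² − 20.13 V_DS + 3.19 = 0, giving V_DS = 0.179 V (the root below V_ov).
I_D = (3.19 − 0.179) / 11.3 = 0.266 mA.

I_D = 0.266 mA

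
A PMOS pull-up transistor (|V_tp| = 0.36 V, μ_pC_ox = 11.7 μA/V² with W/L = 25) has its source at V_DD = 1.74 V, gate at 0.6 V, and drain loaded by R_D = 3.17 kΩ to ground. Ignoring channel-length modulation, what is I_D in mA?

V_SG = V_DD − V_G = 1.74 − 0.6 = 1.14 V, so V_ov = 1.14 − 0.36 = 0.78 V.
k_p = μ_pC_ox · (W/L) = 0.2925 mA/V².
Assume saturation: I_D = ½ k_p V_ov² = 0.5 × 0.2925 × 0.78² = 0.089 mA, giving V_SD = V_DD − I_D R_D = 1.74 − 0.089 × 3.17 = 1.46 V.
V_SD = 1.46 V ≥ V_ov = 0.78 V, confirming saturation.

I_D = 0.0890 mA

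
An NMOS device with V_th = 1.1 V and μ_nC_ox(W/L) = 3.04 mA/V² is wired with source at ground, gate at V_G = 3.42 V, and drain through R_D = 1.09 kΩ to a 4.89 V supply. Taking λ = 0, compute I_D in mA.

I_D = 3.90 mA

V_GS = V_G = 3.42 V, so V_ov = 3.42 − 1.1 = 2.32 V.
Assume saturation: I_D = ½ k_n V_ov² = 0.5 × 3.04 × 2.32² = 8.18 mA, giving V_DS = V_DD − I_D R_D = 4.89 − 8.18 × 1.09 = -4.03 V.
But -4.03 V < V_ov = 2.32 V, so the device is actually in triode.
In triode I_D = k_n[V_ov V_DS − ½ V_DS²] and I_D = (V_DD − V_DS)/R_D. Equating: 1.66 V_DS² − 8.688 V_DS + 4.89 = 0, giving V_DS = 0.641 V (the root below V_ov).
I_D = (4.89 − 0.641) / 1.09 = 3.9 mA.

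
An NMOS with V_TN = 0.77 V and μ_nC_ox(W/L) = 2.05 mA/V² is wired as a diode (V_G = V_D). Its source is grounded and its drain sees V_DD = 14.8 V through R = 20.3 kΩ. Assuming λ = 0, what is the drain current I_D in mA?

I_D = 0.652 mA

With gate tied to drain, V_GS = V_DS ≥ V_GS − V_TN, so the device is in saturation.
KCL at the drain: ½ k_n (V_GS − V_TN)² = (V_DD − V_GS)/R.
Let x = V_GS − 0.77. Then 20.8 x² + x − 14.03 = 0, giving x = 0.797 V (positive root), so V_GS = 1.57 V.
I_D = (V_DD − V_GS)/R = (14.8 − 1.57) / 20.3 = 0.652 mA.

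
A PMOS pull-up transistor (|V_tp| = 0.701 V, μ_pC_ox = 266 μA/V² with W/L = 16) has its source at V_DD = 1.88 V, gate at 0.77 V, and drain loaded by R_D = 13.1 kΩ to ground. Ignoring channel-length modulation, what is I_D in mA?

V_SG = V_DD − V_G = 1.88 − 0.77 = 1.11 V, so V_ov = 1.11 − 0.701 = 0.409 V.
k_p = μ_pC_ox · (W/L) = 4.256 mA/V².
Assume saturation: I_D = ½ k_p V_ov² = 0.5 × 4.256 × 0.409² = 0.356 mA, giving V_SD = V_DD − I_D R_D = 1.88 − 0.356 × 13.1 = -2.78 V.
But -2.78 V < V_ov = 0.409 V, so the device is actually in triode.
In triode I_D = k_p[V_ov V_SD − ½ V_SD²] and I_D = (V_DD − V_SD)/R_D. Equating: 27.9 V_SD² − 23.8 V_SD + 1.88 = 0, giving V_SD = 0.0881 V (the root below V_ov).
I_D = (1.88 − 0.0881) / 13.1 = 0.137 mA.

I_D = 0.137 mA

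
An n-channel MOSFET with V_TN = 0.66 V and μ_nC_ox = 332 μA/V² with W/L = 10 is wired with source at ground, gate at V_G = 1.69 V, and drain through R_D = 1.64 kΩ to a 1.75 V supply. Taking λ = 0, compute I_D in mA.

V_GS = V_G = 1.69 V, so V_ov = 1.69 − 0.66 = 1.03 V.
k_n = μ_nC_ox · (W/L) = 3.32 mA/V².
Assume saturation: I_D = ½ k_n V_ov² = 0.5 × 3.32 × 1.03² = 1.76 mA, giving V_DS = V_DD − I_D R_D = 1.75 − 1.76 × 1.64 = -1.14 V.
But -1.14 V < V_ov = 1.03 V, so the device is actually in triode.
In triode I_D = k_n[V_ov V_DS − ½ V_DS²] and I_D = (V_DD − V_DS)/R_D. Equating: 2.72 V_DS² − 6.608 V_DS + 1.75 = 0, giving V_DS = 0.303 V (the root below V_ov).
I_D = (1.75 − 0.303) / 1.64 = 0.883 mA.

I_D = 0.883 mA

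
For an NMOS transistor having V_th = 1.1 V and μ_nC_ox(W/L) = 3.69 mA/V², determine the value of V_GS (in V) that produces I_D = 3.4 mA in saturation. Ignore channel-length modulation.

In saturation I_D = ½ k_n (V_GS − V_th)², so V_GS − V_th = √(2 I_D / k_n) = √(2 × 3.4 / 3.69) = 1.36 V.
V_GS = 1.1 + 1.36 = 2.46 V.

V_GS = 2.46 V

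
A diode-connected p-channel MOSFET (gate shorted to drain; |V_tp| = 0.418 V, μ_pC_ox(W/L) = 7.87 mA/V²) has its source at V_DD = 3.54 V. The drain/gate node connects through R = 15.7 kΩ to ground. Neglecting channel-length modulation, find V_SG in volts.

V_SG = 0.635 V

With gate tied to drain, V_SG = V_SD ≥ V_SG − |V_tp|, so the device is in saturation.
KCL at the drain: ½ k_p (V_SG − |V_tp|)² = (V_DD − V_SG)/R.
Let x = V_SG − 0.418. Then 61.8 x² + x − 3.122 = 0, giving x = 0.217 V (positive root), so V_SG = 0.635 V.
I_D = (V_DD − V_SG)/R = (3.54 − 0.635) / 15.7 = 0.185 mA.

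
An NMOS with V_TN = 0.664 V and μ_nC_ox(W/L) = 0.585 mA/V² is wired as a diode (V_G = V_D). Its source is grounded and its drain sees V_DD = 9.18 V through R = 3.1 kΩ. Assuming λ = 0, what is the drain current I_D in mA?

With gate tied to drain, V_GS = V_DS ≥ V_GS − V_TN, so the device is in saturation.
KCL at the drain: ½ k_n (V_GS − V_TN)² = (V_DD − V_GS)/R.
Let x = V_GS − 0.664. Then 0.907 x² + x − 8.516 = 0, giving x = 2.56 V (positive root), so V_GS = 3.23 V.
I_D = (V_DD − V_GS)/R = (9.18 − 3.23) / 3.1 = 1.92 mA.

I_D = 1.92 mA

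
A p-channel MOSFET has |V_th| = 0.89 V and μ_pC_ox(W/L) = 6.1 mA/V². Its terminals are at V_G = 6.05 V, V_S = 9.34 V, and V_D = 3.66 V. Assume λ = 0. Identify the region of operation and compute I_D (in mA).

Saturation; I_D = 17.6 mA

V_SG = V_S − V_G = 9.34 − 6.05 = 3.29 V; V_SD = V_S − V_D = 9.34 − 3.66 = 5.68 V.
V_ov = V_SG − |V_th| = 3.29 − 0.89 = 2.4 V.
Since V_SD = 5.68 V ≥ V_ov = 2.4 V, the device is in saturation.
I_D = ½ k_p V_ov² = 0.5 × 6.1 × 2.4² = 17.6 mA.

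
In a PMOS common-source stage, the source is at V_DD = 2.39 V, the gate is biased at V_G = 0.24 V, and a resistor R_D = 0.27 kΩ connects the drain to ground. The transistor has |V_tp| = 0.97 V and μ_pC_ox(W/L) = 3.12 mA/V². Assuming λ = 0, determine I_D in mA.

V_SG = V_DD − V_G = 2.39 − 0.24 = 2.15 V, so V_ov = 2.15 − 0.97 = 1.18 V.
Assume saturation: I_D = ½ k_p V_ov² = 0.5 × 3.12 × 1.18² = 2.17 mA, giving V_SD = V_DD − I_D R_D = 2.39 − 2.17 × 0.27 = 1.8 V.
V_SD = 1.8 V ≥ V_ov = 1.18 V, confirming saturation.

I_D = 2.17 mA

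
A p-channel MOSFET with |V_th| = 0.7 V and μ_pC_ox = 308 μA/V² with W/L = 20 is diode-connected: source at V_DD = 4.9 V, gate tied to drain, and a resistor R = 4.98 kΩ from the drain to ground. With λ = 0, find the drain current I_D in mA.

With gate tied to drain, V_SG = V_SD ≥ V_SG − |V_th|, so the device is in saturation.
k_p = μ_pC_ox · (W/L) = 6.16 mA/V².
KCL at the drain: ½ k_p (V_SG − |V_th|)² = (V_DD − V_SG)/R.
Let x = V_SG − 0.7. Then 15.3 x² + x − 4.2 = 0, giving x = 0.492 V (positive root), so V_SG = 1.19 V.
I_D = (V_DD − V_SG)/R = (4.9 − 1.19) / 4.98 = 0.745 mA.

I_D = 0.745 mA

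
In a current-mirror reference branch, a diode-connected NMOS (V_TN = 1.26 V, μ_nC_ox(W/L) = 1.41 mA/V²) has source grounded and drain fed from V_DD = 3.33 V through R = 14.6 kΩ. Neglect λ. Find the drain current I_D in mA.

With gate tied to drain, V_GS = V_DS ≥ V_GS − V_TN, so the device is in saturation.
KCL at the drain: ½ k_n (V_GS − V_TN)² = (V_DD − V_GS)/R.
Let x = V_GS − 1.26. Then 10.3 x² + x − 2.07 = 0, giving x = 0.402 V (positive root), so V_GS = 1.66 V.
I_D = (V_DD − V_GS)/R = (3.33 − 1.66) / 14.6 = 0.114 mA.

I_D = 0.114 mA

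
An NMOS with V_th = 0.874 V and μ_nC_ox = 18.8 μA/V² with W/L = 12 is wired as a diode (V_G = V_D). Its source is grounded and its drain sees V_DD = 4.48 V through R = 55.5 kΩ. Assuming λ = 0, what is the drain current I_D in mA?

With gate tied to drain, V_GS = V_DS ≥ V_GS − V_th, so the device is in saturation.
k_n = μ_nC_ox · (W/L) = 0.2256 mA/V².
KCL at the drain: ½ k_n (V_GS − V_th)² = (V_DD − V_GS)/R.
Let x = V_GS − 0.874. Then 6.26 x² + x − 3.606 = 0, giving x = 0.683 V (positive root), so V_GS = 1.56 V.
I_D = (V_DD − V_GS)/R = (4.48 − 1.56) / 55.5 = 0.0527 mA.

I_D = 0.0527 mA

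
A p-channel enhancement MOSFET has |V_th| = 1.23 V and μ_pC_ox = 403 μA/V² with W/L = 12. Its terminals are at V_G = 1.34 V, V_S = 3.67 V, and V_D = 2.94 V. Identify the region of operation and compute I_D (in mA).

V_SG = V_S − V_G = 3.67 − 1.34 = 2.33 V; V_SD = V_S − V_D = 3.67 − 2.94 = 0.73 V.
k_p = μ_pC_ox · (W/L) = 4.836 mA/V².
V_ov = V_SG − |V_th| = 2.33 − 1.23 = 1.1 V.
Since V_SD = 0.73 V < V_ov = 1.1 V, the device is in the triode region.
I_D = k_p [V_ov · V_SD − ½ V_SD²] = 4.836 × [1.1 × 0.73 − 0.5 × 0.73²] = 2.59 mA.

Triode; I_D = 2.59 mA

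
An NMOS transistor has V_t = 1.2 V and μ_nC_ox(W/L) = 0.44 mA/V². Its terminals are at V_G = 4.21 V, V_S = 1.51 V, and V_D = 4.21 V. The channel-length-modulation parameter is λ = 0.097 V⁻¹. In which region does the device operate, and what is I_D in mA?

Saturation; I_D = 0.625 mA

V_GS = V_G − V_S = 4.21 − 1.51 = 2.7 V; V_DS = V_D − V_S = 4.21 − 1.51 = 2.7 V.
V_ov = V_GS − V_t = 2.7 − 1.2 = 1.5 V.
Since V_DS = 2.7 V ≥ V_ov = 1.5 V, the device is in saturation.
I_D = ½ k_n V_ov² (1 + λ V_DS) = 0.5 × 0.44 × 1.5² × (1 + 0.097 × 2.7) = 0.625 mA.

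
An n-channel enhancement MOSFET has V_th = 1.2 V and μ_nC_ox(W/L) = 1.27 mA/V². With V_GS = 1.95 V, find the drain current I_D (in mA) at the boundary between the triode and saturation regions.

At the boundary V_DS = V_ov = V_GS − V_th = 1.95 − 1.2 = 0.75 V.
I_D = ½ k_n V_ov² = 0.5 × 1.27 × 0.75² = 0.357 mA.

I_D = 0.357 mA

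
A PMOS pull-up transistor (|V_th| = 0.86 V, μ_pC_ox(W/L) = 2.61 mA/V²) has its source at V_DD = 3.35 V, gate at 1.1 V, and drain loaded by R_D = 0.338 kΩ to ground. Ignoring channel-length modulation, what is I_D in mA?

V_SG = V_DD − V_G = 3.35 − 1.1 = 2.25 V, so V_ov = 2.25 − 0.86 = 1.39 V.
Assume saturation: I_D = ½ k_p V_ov² = 0.5 × 2.61 × 1.39² = 2.52 mA, giving V_SD = V_DD − I_D R_D = 3.35 − 2.52 × 0.338 = 2.5 V.
V_SD = 2.5 V ≥ V_ov = 1.39 V, confirming saturation.

I_D = 2.52 mA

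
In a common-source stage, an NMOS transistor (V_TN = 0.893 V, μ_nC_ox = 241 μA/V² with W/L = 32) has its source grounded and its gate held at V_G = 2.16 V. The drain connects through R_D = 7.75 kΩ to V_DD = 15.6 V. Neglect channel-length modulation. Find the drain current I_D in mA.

V_GS = V_G = 2.16 V, so V_ov = 2.16 − 0.893 = 1.27 V.
k_n = μ_nC_ox · (W/L) = 7.712 mA/V².
Assume saturation: I_D = ½ k_n V_ov² = 0.5 × 7.712 × 1.27² = 6.19 mA, giving V_DS = V_DD − I_D R_D = 15.6 − 6.19 × 7.75 = -32.4 V.
But -32.4 V < V_ov = 1.27 V, so the device is actually in triode.
In triode I_D = k_n[V_ov V_DS − ½ V_DS²] and I_D = (V_DD − V_DS)/R_D. Equating: 29.9 V_DS² − 76.73 V_DS + 15.6 = 0, giving V_DS = 0.223 V (the root below V_ov).
I_D = (15.6 − 0.223) / 7.75 = 1.98 mA.

I_D = 1.98 mA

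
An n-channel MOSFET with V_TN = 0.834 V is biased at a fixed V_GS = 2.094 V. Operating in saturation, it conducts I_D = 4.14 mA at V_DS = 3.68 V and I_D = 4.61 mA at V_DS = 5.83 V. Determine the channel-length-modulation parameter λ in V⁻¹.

λ = 0.0655 V⁻¹

With V_GS fixed, I_D ∝ (1 + λ V_DS) in saturation, so I_D2/I_D1 = (1 + λ V_DS2)/(1 + λ V_DS1).
4.61/4.14 = 1.114 = (1 + 5.83 λ)/(1 + 3.68 λ).
Solving: λ (I_D1 V_DS2 − I_D2 V_DS1) = I_D2 − I_D1, so λ = (4.61 − 4.14) / (4.14 × 5.83 − 4.61 × 3.68) = 0.47 / 7.17 = 0.0655 V⁻¹.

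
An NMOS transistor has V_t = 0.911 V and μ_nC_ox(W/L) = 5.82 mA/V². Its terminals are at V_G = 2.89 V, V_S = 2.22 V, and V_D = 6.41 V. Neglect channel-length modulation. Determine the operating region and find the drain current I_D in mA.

V_GS = V_G − V_S = 2.89 − 2.22 = 0.67 V; V_DS = V_D − V_S = 6.41 − 2.22 = 4.19 V.
V_GS = 0.67 V < V_t = 0.911 V, so the transistor is in cutoff.

Cutoff; I_D = 0 mA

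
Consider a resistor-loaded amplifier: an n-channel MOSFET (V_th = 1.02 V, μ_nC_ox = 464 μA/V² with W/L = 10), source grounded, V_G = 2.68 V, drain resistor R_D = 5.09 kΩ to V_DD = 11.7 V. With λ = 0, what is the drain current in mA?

V_GS = V_G = 2.68 V, so V_ov = 2.68 − 1.02 = 1.66 V.
k_n = μ_nC_ox · (W/L) = 4.64 mA/V².
Assume saturation: I_D = ½ k_n V_ov² = 0.5 × 4.64 × 1.66² = 6.39 mA, giving V_DS = V_DD − I_D R_D = 11.7 − 6.39 × 5.09 = -20.8 V.
But -20.8 V < V_ov = 1.66 V, so the device is actually in triode.
In triode I_D = k_n[V_ov V_DS − ½ V_DS²] and I_D = (V_DD − V_DS)/R_D. Equating: 11.8 V_DS² − 40.21 V_DS + 11.7 = 0, giving V_DS = 0.321 V (the root below V_ov).
I_D = (11.7 − 0.321) / 5.09 = 2.24 mA.

I_D = 2.24 mA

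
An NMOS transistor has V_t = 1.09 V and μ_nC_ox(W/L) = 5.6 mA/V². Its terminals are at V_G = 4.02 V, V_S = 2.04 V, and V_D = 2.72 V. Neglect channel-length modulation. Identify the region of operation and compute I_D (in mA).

Triode; I_D = 2.09 mA

V_GS = V_G − V_S = 4.02 − 2.04 = 1.98 V; V_DS = V_D − V_S = 2.72 − 2.04 = 0.68 V.
V_ov = V_GS − V_t = 1.98 − 1.09 = 0.89 V.
Since V_DS = 0.68 V < V_ov = 0.89 V, the device is in the triode region.
I_D = k_n [V_ov · V_DS − ½ V_DS²] = 5.6 × [0.89 × 0.68 − 0.5 × 0.68²] = 2.09 mA.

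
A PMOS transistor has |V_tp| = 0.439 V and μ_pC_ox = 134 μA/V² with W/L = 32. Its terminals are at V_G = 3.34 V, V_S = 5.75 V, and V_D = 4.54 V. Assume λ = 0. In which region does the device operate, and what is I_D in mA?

V_SG = V_S − V_G = 5.75 − 3.34 = 2.41 V; V_SD = V_S − V_D = 5.75 − 4.54 = 1.21 V.
k_p = μ_pC_ox · (W/L) = 4.288 mA/V².
V_ov = V_SG − |V_tp| = 2.41 − 0.439 = 1.97 V.
Since V_SD = 1.21 V < V_ov = 1.97 V, the device is in the triode region.
I_D = k_p [V_ov · V_SD − ½ V_SD²] = 4.288 × [1.97 × 1.21 − 0.5 × 1.21²] = 7.09 mA.

Triode; I_D = 7.09 mA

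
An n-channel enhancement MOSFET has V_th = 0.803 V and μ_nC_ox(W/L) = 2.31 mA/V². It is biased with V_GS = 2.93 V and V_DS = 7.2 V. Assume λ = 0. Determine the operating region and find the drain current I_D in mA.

V_ov = V_GS − V_th = 2.93 − 0.803 = 2.13 V.
Since V_DS = 7.2 V ≥ V_ov = 2.13 V, the device is in saturation.
I_D = ½ k_n V_ov² = 0.5 × 2.31 × 2.13² = 5.23 mA.

Saturation; I_D = 5.23 mA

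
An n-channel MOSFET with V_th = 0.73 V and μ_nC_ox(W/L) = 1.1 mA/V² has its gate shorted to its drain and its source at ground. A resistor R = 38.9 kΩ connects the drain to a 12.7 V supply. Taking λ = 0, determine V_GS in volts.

With gate tied to drain, V_GS = V_DS ≥ V_GS − V_th, so the device is in saturation.
KCL at the drain: ½ k_n (V_GS − V_th)² = (V_DD − V_GS)/R.
Let x = V_GS − 0.73. Then 21.4 x² + x − 11.97 = 0, giving x = 0.725 V (positive root), so V_GS = 1.45 V.
I_D = (V_DD − V_GS)/R = (12.7 − 1.45) / 38.9 = 0.289 mA.

V_GS = 1.45 V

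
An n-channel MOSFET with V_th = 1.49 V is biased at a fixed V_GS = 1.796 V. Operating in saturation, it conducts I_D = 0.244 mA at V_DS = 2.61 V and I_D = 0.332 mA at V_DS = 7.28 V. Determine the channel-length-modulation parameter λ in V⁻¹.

With V_GS fixed, I_D ∝ (1 + λ V_DS) in saturation, so I_D2/I_D1 = (1 + λ V_DS2)/(1 + λ V_DS1).
0.332/0.244 = 1.361 = (1 + 7.28 λ)/(1 + 2.61 λ).
Solving: λ (I_D1 V_DS2 − I_D2 V_DS1) = I_D2 − I_D1, so λ = (0.332 − 0.244) / (0.244 × 7.28 − 0.332 × 2.61) = 0.088 / 0.91 = 0.0967 V⁻¹.

λ = 0.0967 V⁻¹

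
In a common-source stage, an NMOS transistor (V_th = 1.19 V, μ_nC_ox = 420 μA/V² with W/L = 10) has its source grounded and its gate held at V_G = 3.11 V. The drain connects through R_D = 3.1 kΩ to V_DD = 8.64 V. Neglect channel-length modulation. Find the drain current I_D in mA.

I_D = 2.67 mA

V_GS = V_G = 3.11 V, so V_ov = 3.11 − 1.19 = 1.92 V.
k_n = μ_nC_ox · (W/L) = 4.2 mA/V².
Assume saturation: I_D = ½ k_n V_ov² = 0.5 × 4.2 × 1.92² = 7.74 mA, giving V_DS = V_DD − I_D R_D = 8.64 − 7.74 × 3.1 = -15.4 V.
But -15.4 V < V_ov = 1.92 V, so the device is actually in triode.
In triode I_D = k_n[V_ov V_DS − ½ V_DS²] and I_D = (V_DD − V_DS)/R_D. Equating: 6.51 V_DS² − 26 V_DS + 8.64 = 0, giving V_DS = 0.366 V (the root below V_ov).
I_D = (8.64 − 0.366) / 3.1 = 2.67 mA.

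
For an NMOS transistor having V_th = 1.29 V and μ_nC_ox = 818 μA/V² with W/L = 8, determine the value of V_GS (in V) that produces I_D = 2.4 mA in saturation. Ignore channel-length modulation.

k_n = μ_nC_ox · (W/L) = 6.544 mA/V².
In saturation I_D = ½ k_n (V_GS − V_th)², so V_GS − V_th = √(2 I_D / k_n) = √(2 × 2.4 / 6.544) = 0.856 V.
V_GS = 1.29 + 0.856 = 2.15 V.

V_GS = 2.15 V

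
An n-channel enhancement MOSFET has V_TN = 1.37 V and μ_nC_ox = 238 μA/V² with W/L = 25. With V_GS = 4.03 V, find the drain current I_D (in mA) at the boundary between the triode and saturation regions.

I_D = 21.0 mA

At the boundary V_DS = V_ov = V_GS − V_TN = 4.03 − 1.37 = 2.66 V.
k_n = μ_nC_ox · (W/L) = 5.95 mA/V².
I_D = ½ k_n V_ov² = 0.5 × 5.95 × 2.66² = 21 mA.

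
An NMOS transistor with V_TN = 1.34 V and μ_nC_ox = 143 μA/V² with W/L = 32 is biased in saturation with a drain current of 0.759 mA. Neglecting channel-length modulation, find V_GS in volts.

k_n = μ_nC_ox · (W/L) = 4.576 mA/V².
In saturation I_D = ½ k_n (V_GS − V_TN)², so V_GS − V_TN = √(2 I_D / k_n) = √(2 × 0.759 / 4.576) = 0.576 V.
V_GS = 1.34 + 0.576 = 1.92 V.

V_GS = 1.92 V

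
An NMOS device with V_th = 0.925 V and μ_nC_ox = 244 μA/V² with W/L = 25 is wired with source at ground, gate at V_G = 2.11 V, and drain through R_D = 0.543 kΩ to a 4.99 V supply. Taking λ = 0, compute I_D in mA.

V_GS = V_G = 2.11 V, so V_ov = 2.11 − 0.925 = 1.18 V.
k_n = μ_nC_ox · (W/L) = 6.1 mA/V².
Assume saturation: I_D = ½ k_n V_ov² = 0.5 × 6.1 × 1.18² = 4.28 mA, giving V_DS = V_DD − I_D R_D = 4.99 − 4.28 × 0.543 = 2.66 V.
V_DS = 2.66 V ≥ V_ov = 1.18 V, confirming saturation.

I_D = 4.28 mA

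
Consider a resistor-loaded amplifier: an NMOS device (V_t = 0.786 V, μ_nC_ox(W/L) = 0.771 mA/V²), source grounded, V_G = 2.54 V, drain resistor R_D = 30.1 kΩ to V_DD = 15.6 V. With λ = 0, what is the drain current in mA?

V_GS = V_G = 2.54 V, so V_ov = 2.54 − 0.786 = 1.75 V.
Assume saturation: I_D = ½ k_n V_ov² = 0.5 × 0.771 × 1.75² = 1.19 mA, giving V_DS = V_DD − I_D R_D = 15.6 − 1.19 × 30.1 = -20.1 V.
But -20.1 V < V_ov = 1.75 V, so the device is actually in triode.
In triode I_D = k_n[V_ov V_DS − ½ V_DS²] and I_D = (V_DD − V_DS)/R_D. Equating: 11.6 V_DS² − 41.71 V_DS + 15.6 = 0, giving V_DS = 0.424 V (the root below V_ov).
I_D = (15.6 − 0.424) / 30.1 = 0.504 mA.

I_D = 0.504 mA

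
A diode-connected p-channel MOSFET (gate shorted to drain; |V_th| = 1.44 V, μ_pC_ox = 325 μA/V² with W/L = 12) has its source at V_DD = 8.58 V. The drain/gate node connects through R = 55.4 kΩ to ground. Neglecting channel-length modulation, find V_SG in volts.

V_SG = 1.69 V

With gate tied to drain, V_SG = V_SD ≥ V_SG − |V_th|, so the device is in saturation.
k_p = μ_pC_ox · (W/L) = 3.9 mA/V².
KCL at the drain: ½ k_p (V_SG − |V_th|)² = (V_DD − V_SG)/R.
Let x = V_SG − 1.44. Then 108 x² + x − 7.14 = 0, giving x = 0.252 V (positive root), so V_SG = 1.69 V.
I_D = (V_DD − V_SG)/R = (8.58 − 1.69) / 55.4 = 0.124 mA.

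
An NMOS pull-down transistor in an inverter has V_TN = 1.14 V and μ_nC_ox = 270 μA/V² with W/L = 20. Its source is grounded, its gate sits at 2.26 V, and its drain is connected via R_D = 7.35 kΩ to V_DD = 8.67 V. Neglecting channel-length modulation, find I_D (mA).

V_GS = V_G = 2.26 V, so V_ov = 2.26 − 1.14 = 1.12 V.
k_n = μ_nC_ox · (W/L) = 5.4 mA/V².
Assume saturation: I_D = ½ k_n V_ov² = 0.5 × 5.4 × 1.12² = 3.39 mA, giving V_DS = V_DD − I_D R_D = 8.67 − 3.39 × 7.35 = -16.2 V.
But -16.2 V < V_ov = 1.12 V, so the device is actually in triode.
In triode I_D = k_n[V_ov V_DS − ½ V_DS²] and I_D = (V_DD − V_DS)/R_D. Equating: 19.8 V_DS² − 45.45 V_DS + 8.67 = 0, giving V_DS = 0.21 V (the root below V_ov).
I_D = (8.67 − 0.21) / 7.35 = 1.15 mA.

I_D = 1.15 mA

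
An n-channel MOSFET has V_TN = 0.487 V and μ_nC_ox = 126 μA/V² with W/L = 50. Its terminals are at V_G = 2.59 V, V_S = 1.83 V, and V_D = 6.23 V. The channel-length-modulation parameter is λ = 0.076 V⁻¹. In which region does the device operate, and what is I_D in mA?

V_GS = V_G − V_S = 2.59 − 1.83 = 0.76 V; V_DS = V_D − V_S = 6.23 − 1.83 = 4.4 V.
k_n = μ_nC_ox · (W/L) = 6.3 mA/V².
V_ov = V_GS − V_TN = 0.76 − 0.487 = 0.273 V.
Since V_DS = 4.4 V ≥ V_ov = 0.273 V, the device is in saturation.
I_D = ½ k_n V_ov² (1 + λ V_DS) = 0.5 × 6.3 × 0.273² × (1 + 0.076 × 4.4) = 0.313 mA.

Saturation; I_D = 0.313 mA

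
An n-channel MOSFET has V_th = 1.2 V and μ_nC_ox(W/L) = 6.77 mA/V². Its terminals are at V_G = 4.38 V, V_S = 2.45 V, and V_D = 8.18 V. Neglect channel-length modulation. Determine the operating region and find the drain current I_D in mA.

Saturation; I_D = 1.80 mA

V_GS = V_G − V_S = 4.38 − 2.45 = 1.93 V; V_DS = V_D − V_S = 8.18 − 2.45 = 5.73 V.
V_ov = V_GS − V_th = 1.93 − 1.2 = 0.73 V.
Since V_DS = 5.73 V ≥ V_ov = 0.73 V, the device is in saturation.
I_D = ½ k_n V_ov² = 0.5 × 6.77 × 0.73² = 1.8 mA.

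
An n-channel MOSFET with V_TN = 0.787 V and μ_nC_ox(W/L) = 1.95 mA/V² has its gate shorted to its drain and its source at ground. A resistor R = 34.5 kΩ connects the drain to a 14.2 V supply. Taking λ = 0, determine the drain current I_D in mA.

With gate tied to drain, V_GS = V_DS ≥ V_GS − V_TN, so the device is in saturation.
KCL at the drain: ½ k_n (V_GS − V_TN)² = (V_DD − V_GS)/R.
Let x = V_GS − 0.787. Then 33.6 x² + x − 13.41 = 0, giving x = 0.617 V (positive root), so V_GS = 1.4 V.
I_D = (V_DD − V_GS)/R = (14.2 − 1.4) / 34.5 = 0.371 mA.

I_D = 0.371 mA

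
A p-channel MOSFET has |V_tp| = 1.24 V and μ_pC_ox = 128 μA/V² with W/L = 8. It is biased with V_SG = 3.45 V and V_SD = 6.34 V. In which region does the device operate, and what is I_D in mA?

k_p = μ_pC_ox · (W/L) = 1.024 mA/V².
V_ov = V_SG − |V_tp| = 3.45 − 1.24 = 2.21 V.
Since V_SD = 6.34 V ≥ V_ov = 2.21 V, the device is in saturation.
I_D = ½ k_p V_ov² = 0.5 × 1.024 × 2.21² = 2.5 mA.

Saturation; I_D = 2.50 mA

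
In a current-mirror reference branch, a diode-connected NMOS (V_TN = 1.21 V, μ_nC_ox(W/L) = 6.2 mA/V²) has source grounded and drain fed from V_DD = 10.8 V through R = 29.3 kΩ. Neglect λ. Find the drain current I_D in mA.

With gate tied to drain, V_GS = V_DS ≥ V_GS − V_TN, so the device is in saturation.
KCL at the drain: ½ k_n (V_GS − V_TN)² = (V_DD − V_GS)/R.
Let x = V_GS − 1.21. Then 90.8 x² + x − 9.59 = 0, giving x = 0.319 V (positive root), so V_GS = 1.53 V.
I_D = (V_DD − V_GS)/R = (10.8 − 1.53) / 29.3 = 0.316 mA.

I_D = 0.316 mA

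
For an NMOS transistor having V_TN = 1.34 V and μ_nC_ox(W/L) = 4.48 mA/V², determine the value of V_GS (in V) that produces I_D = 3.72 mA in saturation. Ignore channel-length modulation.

V_GS = 2.63 V

In saturation I_D = ½ k_n (V_GS − V_TN)², so V_GS − V_TN = √(2 I_D / k_n) = √(2 × 3.72 / 4.48) = 1.29 V.
V_GS = 1.34 + 1.29 = 2.63 V.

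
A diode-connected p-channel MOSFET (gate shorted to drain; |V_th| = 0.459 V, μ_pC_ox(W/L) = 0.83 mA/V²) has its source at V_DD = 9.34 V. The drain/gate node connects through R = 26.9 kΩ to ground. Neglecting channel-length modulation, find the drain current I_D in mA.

I_D = 0.299 mA

With gate tied to drain, V_SG = V_SD ≥ V_SG − |V_th|, so the device is in saturation.
KCL at the drain: ½ k_p (V_SG − |V_th|)² = (V_DD − V_SG)/R.
Let x = V_SG − 0.459. Then 11.2 x² + x − 8.881 = 0, giving x = 0.848 V (positive root), so V_SG = 1.31 V.
I_D = (V_DD − V_SG)/R = (9.34 − 1.31) / 26.9 = 0.299 mA.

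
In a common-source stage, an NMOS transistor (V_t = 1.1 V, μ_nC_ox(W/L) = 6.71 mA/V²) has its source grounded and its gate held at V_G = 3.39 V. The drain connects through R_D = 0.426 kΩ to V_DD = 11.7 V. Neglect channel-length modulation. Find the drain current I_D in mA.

I_D = 17.6 mA

V_GS = V_G = 3.39 V, so V_ov = 3.39 − 1.1 = 2.29 V.
Assume saturation: I_D = ½ k_n V_ov² = 0.5 × 6.71 × 2.29² = 17.6 mA, giving V_DS = V_DD − I_D R_D = 11.7 − 17.6 × 0.426 = 4.2 V.
V_DS = 4.2 V ≥ V_ov = 2.29 V, confirming saturation.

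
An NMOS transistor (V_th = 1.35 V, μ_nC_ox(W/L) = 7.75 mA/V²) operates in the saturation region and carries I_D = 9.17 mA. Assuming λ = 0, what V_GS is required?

In saturation I_D = ½ k_n (V_GS − V_th)², so V_GS − V_th = √(2 I_D / k_n) = √(2 × 9.17 / 7.75) = 1.54 V.
V_GS = 1.35 + 1.54 = 2.89 V.

V_GS = 2.89 V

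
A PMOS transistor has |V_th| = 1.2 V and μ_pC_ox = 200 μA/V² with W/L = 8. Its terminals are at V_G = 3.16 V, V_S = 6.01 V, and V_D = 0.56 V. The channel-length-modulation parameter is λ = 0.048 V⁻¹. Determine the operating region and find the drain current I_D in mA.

Saturation; I_D = 2.75 mA

V_SG = V_S − V_G = 6.01 − 3.16 = 2.85 V; V_SD = V_S − V_D = 6.01 − 0.56 = 5.45 V.
k_p = μ_pC_ox · (W/L) = 1.6 mA/V².
V_ov = V_SG − |V_th| = 2.85 − 1.2 = 1.65 V.
Since V_SD = 5.45 V ≥ V_ov = 1.65 V, the device is in saturation.
I_D = ½ k_p V_ov² (1 + λ V_SD) = 0.5 × 1.6 × 1.65² × (1 + 0.048 × 5.45) = 2.75 mA.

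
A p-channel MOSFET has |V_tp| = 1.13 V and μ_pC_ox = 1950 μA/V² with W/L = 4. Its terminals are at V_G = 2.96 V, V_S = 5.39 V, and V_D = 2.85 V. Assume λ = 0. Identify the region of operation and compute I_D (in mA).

V_SG = V_S − V_G = 5.39 − 2.96 = 2.43 V; V_SD = V_S − V_D = 5.39 − 2.85 = 2.54 V.
k_p = μ_pC_ox · (W/L) = 7.8 mA/V².
V_ov = V_SG − |V_tp| = 2.43 − 1.13 = 1.3 V.
Since V_SD = 2.54 V ≥ V_ov = 1.3 V, the device is in saturation.
I_D = ½ k_p V_ov² = 0.5 × 7.8 × 1.3² = 6.59 mA.

Saturation; I_D = 6.59 mA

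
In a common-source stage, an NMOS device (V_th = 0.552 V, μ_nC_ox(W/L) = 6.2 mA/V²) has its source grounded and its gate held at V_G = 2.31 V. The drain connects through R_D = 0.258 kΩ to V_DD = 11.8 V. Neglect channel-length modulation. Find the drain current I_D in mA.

V_GS = V_G = 2.31 V, so V_ov = 2.31 − 0.552 = 1.76 V.
Assume saturation: I_D = ½ k_n V_ov² = 0.5 × 6.2 × 1.76² = 9.58 mA, giving V_DS = V_DD − I_D R_D = 11.8 − 9.58 × 0.258 = 9.33 V.
V_DS = 9.33 V ≥ V_ov = 1.76 V, confirming saturation.

I_D = 9.58 mA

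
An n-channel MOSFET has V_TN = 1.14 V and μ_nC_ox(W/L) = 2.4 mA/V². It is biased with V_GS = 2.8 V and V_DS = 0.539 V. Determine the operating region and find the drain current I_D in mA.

Triode; I_D = 1.80 mA

V_ov = V_GS − V_TN = 2.8 − 1.14 = 1.66 V.
Since V_DS = 0.539 V < V_ov = 1.66 V, the device is in the triode region.
I_D = k_n [V_ov · V_DS − ½ V_DS²] = 2.4 × [1.66 × 0.539 − 0.5 × 0.539²] = 1.8 mA.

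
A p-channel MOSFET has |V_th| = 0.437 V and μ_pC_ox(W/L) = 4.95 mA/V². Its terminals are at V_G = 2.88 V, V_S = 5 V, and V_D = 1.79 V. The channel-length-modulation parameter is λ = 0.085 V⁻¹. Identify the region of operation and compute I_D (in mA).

Saturation; I_D = 8.92 mA

V_SG = V_S − V_G = 5 − 2.88 = 2.12 V; V_SD = V_S − V_D = 5 − 1.79 = 3.21 V.
V_ov = V_SG − |V_th| = 2.12 − 0.437 = 1.68 V.
Since V_SD = 3.21 V ≥ V_ov = 1.68 V, the device is in saturation.
I_D = ½ k_p V_ov² (1 + λ V_SD) = 0.5 × 4.95 × 1.68² × (1 + 0.085 × 3.21) = 8.92 mA.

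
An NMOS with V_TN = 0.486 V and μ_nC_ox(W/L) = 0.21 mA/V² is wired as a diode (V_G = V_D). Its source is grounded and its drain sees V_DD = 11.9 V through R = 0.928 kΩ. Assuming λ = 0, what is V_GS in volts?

With gate tied to drain, V_GS = V_DS ≥ V_GS − V_TN, so the device is in saturation.
KCL at the drain: ½ k_n (V_GS − V_TN)² = (V_DD − V_GS)/R.
Let x = V_GS − 0.486. Then 0.0974 x² + x − 11.41 = 0, giving x = 6.85 V (positive root), so V_GS = 7.33 V.
I_D = (V_DD − V_GS)/R = (11.9 − 7.33) / 0.928 = 4.92 mA.

V_GS = 7.33 V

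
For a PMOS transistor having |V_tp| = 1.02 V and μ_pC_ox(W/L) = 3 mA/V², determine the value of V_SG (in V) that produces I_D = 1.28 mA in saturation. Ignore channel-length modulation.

In saturation I_D = ½ k_p (V_SG − |V_tp|)², so V_SG − |V_tp| = √(2 I_D / k_p) = √(2 × 1.28 / 3) = 0.924 V.
V_SG = 1.02 + 0.924 = 1.94 V.

V_SG = 1.94 V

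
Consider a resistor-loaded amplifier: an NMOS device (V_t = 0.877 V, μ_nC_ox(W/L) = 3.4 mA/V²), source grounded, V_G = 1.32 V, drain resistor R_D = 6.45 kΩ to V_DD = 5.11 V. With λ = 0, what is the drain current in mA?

V_GS = V_G = 1.32 V, so V_ov = 1.32 − 0.877 = 0.443 V.
Assume saturation: I_D = ½ k_n V_ov² = 0.5 × 3.4 × 0.443² = 0.334 mA, giving V_DS = V_DD − I_D R_D = 5.11 − 0.334 × 6.45 = 2.96 V.
V_DS = 2.96 V ≥ V_ov = 0.443 V, confirming saturation.

I_D = 0.334 mA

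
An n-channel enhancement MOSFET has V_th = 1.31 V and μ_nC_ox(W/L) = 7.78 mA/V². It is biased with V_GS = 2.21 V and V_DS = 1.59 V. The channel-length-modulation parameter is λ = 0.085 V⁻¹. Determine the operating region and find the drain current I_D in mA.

V_ov = V_GS − V_th = 2.21 − 1.31 = 0.9 V.
Since V_DS = 1.59 V ≥ V_ov = 0.9 V, the device is in saturation.
I_D = ½ k_n V_ov² (1 + λ V_DS) = 0.5 × 7.78 × 0.9² × (1 + 0.085 × 1.59) = 3.58 mA.

Saturation; I_D = 3.58 mA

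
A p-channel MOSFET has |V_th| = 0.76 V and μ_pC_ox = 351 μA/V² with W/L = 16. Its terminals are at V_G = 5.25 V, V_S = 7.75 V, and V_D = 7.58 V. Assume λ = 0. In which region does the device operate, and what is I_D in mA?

V_SG = V_S − V_G = 7.75 − 5.25 = 2.5 V; V_SD = V_S − V_D = 7.75 − 7.58 = 0.17 V.
k_p = μ_pC_ox · (W/L) = 5.616 mA/V².
V_ov = V_SG − |V_th| = 2.5 − 0.76 = 1.74 V.
Since V_SD = 0.17 V < V_ov = 1.74 V, the device is in the triode region.
I_D = k_p [V_ov · V_SD − ½ V_SD²] = 5.616 × [1.74 × 0.17 − 0.5 × 0.17²] = 1.58 mA.

Triode; I_D = 1.58 mA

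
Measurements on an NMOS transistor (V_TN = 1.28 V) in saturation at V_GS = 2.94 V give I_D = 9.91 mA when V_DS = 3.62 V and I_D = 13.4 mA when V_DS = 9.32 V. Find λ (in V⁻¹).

λ = 0.0796 V⁻¹

With V_GS fixed, I_D ∝ (1 + λ V_DS) in saturation, so I_D2/I_D1 = (1 + λ V_DS2)/(1 + λ V_DS1).
13.4/9.91 = 1.352 = (1 + 9.32 λ)/(1 + 3.62 λ).
Solving: λ (I_D1 V_DS2 − I_D2 V_DS1) = I_D2 − I_D1, so λ = (13.4 − 9.91) / (9.91 × 9.32 − 13.4 × 3.62) = 3.49 / 43.9 = 0.0796 V⁻¹.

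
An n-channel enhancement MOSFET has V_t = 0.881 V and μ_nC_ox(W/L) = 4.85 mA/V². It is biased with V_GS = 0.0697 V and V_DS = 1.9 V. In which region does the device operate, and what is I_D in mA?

Cutoff; I_D = 0 mA

V_GS = 0.0697 V < V_t = 0.881 V, so the transistor is in cutoff.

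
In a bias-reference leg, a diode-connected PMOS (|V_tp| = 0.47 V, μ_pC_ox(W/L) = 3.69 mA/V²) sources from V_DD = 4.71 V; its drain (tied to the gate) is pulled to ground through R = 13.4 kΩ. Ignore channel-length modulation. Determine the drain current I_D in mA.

With gate tied to drain, V_SG = V_SD ≥ V_SG − |V_tp|, so the device is in saturation.
KCL at the drain: ½ k_p (V_SG − |V_tp|)² = (V_DD − V_SG)/R.
Let x = V_SG − 0.47. Then 24.7 x² + x − 4.24 = 0, giving x = 0.394 V (positive root), so V_SG = 0.864 V.
I_D = (V_DD − V_SG)/R = (4.71 − 0.864) / 13.4 = 0.287 mA.

I_D = 0.287 mA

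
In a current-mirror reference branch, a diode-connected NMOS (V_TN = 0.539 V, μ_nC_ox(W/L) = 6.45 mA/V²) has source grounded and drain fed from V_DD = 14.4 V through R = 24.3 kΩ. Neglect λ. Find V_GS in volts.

V_GS = 0.953 V

With gate tied to drain, V_GS = V_DS ≥ V_GS − V_TN, so the device is in saturation.
KCL at the drain: ½ k_n (V_GS − V_TN)² = (V_DD − V_GS)/R.
Let x = V_GS − 0.539. Then 78.4 x² + x − 13.86 = 0, giving x = 0.414 V (positive root), so V_GS = 0.953 V.
I_D = (V_DD − V_GS)/R = (14.4 − 0.953) / 24.3 = 0.553 mA.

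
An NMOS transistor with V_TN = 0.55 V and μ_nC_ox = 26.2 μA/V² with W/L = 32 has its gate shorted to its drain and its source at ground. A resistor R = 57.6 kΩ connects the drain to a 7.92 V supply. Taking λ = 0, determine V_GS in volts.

V_GS = 1.08 V

With gate tied to drain, V_GS = V_DS ≥ V_GS − V_TN, so the device is in saturation.
k_n = μ_nC_ox · (W/L) = 0.8384 mA/V².
KCL at the drain: ½ k_n (V_GS − V_TN)² = (V_DD − V_GS)/R.
Let x = V_GS − 0.55. Then 24.1 x² + x − 7.37 = 0, giving x = 0.532 V (positive root), so V_GS = 1.08 V.
I_D = (V_DD − V_GS)/R = (7.92 − 1.08) / 57.6 = 0.119 mA.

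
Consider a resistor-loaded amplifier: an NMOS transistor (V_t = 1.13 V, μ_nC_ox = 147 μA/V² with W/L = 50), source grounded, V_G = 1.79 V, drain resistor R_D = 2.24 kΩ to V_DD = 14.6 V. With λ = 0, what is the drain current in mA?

I_D = 1.60 mA

V_GS = V_G = 1.79 V, so V_ov = 1.79 − 1.13 = 0.66 V.
k_n = μ_nC_ox · (W/L) = 7.35 mA/V².
Assume saturation: I_D = ½ k_n V_ov² = 0.5 × 7.35 × 0.66² = 1.6 mA, giving V_DS = V_DD − I_D R_D = 14.6 − 1.6 × 2.24 = 11 V.
V_DS = 11 V ≥ V_ov = 0.66 V, confirming saturation.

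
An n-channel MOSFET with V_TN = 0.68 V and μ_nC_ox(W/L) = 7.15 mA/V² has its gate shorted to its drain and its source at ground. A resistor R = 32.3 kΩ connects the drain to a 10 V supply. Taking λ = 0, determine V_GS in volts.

With gate tied to drain, V_GS = V_DS ≥ V_GS − V_TN, so the device is in saturation.
KCL at the drain: ½ k_n (V_GS − V_TN)² = (V_DD − V_GS)/R.
Let x = V_GS − 0.68. Then 115 x² + x − 9.32 = 0, giving x = 0.28 V (positive root), so V_GS = 0.96 V.
I_D = (V_DD − V_GS)/R = (10 − 0.96) / 32.3 = 0.28 mA.

V_GS = 0.960 V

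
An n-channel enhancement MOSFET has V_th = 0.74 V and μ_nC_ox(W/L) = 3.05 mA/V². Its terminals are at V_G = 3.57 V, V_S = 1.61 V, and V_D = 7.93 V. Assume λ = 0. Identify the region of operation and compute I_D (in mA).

Saturation; I_D = 2.27 mA

V_GS = V_G − V_S = 3.57 − 1.61 = 1.96 V; V_DS = V_D − V_S = 7.93 − 1.61 = 6.32 V.
V_ov = V_GS − V_th = 1.96 − 0.74 = 1.22 V.
Since V_DS = 6.32 V ≥ V_ov = 1.22 V, the device is in saturation.
I_D = ½ k_n V_ov² = 0.5 × 3.05 × 1.22² = 2.27 mA.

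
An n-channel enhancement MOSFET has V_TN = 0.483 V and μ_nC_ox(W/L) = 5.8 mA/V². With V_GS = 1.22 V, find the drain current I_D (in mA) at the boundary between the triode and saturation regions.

At the boundary V_DS = V_ov = V_GS − V_TN = 1.22 − 0.483 = 0.737 V.
I_D = ½ k_n V_ov² = 0.5 × 5.8 × 0.737² = 1.58 mA.

I_D = 1.58 mA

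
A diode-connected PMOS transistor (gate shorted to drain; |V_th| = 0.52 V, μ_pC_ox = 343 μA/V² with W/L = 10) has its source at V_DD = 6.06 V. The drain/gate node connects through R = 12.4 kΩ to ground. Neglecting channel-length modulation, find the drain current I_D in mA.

I_D = 0.407 mA

With gate tied to drain, V_SG = V_SD ≥ V_SG − |V_th|, so the device is in saturation.
k_p = μ_pC_ox · (W/L) = 3.43 mA/V².
KCL at the drain: ½ k_p (V_SG − |V_th|)² = (V_DD − V_SG)/R.
Let x = V_SG − 0.52. Then 21.3 x² + x − 5.54 = 0, giving x = 0.487 V (positive root), so V_SG = 1.01 V.
I_D = (V_DD − V_SG)/R = (6.06 − 1.01) / 12.4 = 0.407 mA.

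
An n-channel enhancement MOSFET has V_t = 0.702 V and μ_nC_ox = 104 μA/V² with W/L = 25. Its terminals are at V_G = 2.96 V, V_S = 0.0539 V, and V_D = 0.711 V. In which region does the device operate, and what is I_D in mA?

Triode; I_D = 3.20 mA

V_GS = V_G − V_S = 2.96 − 0.0539 = 2.91 V; V_DS = V_D − V_S = 0.711 − 0.0539 = 0.657 V.
k_n = μ_nC_ox · (W/L) = 2.6 mA/V².
V_ov = V_GS − V_t = 2.91 − 0.702 = 2.2 V.
Since V_DS = 0.657 V < V_ov = 2.2 V, the device is in the triode region.
I_D = k_n [V_ov · V_DS − ½ V_DS²] = 2.6 × [2.2 × 0.657 − 0.5 × 0.657²] = 3.2 mA.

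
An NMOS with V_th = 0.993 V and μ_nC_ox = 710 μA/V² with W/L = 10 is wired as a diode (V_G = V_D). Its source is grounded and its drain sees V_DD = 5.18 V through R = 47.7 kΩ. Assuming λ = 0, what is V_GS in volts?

With gate tied to drain, V_GS = V_DS ≥ V_GS − V_th, so the device is in saturation.
k_n = μ_nC_ox · (W/L) = 7.1 mA/V².
KCL at the drain: ½ k_n (V_GS − V_th)² = (V_DD − V_GS)/R.
Let x = V_GS − 0.993. Then 169 x² + x − 4.187 = 0, giving x = 0.154 V (positive root), so V_GS = 1.15 V.
I_D = (V_DD − V_GS)/R = (5.18 − 1.15) / 47.7 = 0.0845 mA.

V_GS = 1.15 V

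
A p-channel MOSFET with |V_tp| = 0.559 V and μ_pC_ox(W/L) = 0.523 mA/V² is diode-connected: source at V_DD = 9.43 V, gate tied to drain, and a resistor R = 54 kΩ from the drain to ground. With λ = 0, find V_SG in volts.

With gate tied to drain, V_SG = V_SD ≥ V_SG − |V_tp|, so the device is in saturation.
KCL at the drain: ½ k_p (V_SG − |V_tp|)² = (V_DD − V_SG)/R.
Let x = V_SG − 0.559. Then 14.1 x² + x − 8.871 = 0, giving x = 0.758 V (positive root), so V_SG = 1.32 V.
I_D = (V_DD − V_SG)/R = (9.43 − 1.32) / 54 = 0.15 mA.

V_SG = 1.32 V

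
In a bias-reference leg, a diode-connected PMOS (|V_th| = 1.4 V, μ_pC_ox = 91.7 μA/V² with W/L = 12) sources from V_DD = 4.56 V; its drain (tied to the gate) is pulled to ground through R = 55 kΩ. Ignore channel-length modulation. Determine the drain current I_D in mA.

I_D = 0.0519 mA

With gate tied to drain, V_SG = V_SD ≥ V_SG − |V_th|, so the device is in saturation.
k_p = μ_pC_ox · (W/L) = 1.1 mA/V².
KCL at the drain: ½ k_p (V_SG − |V_th|)² = (V_DD − V_SG)/R.
Let x = V_SG − 1.4. Then 30.3 x² + x − 3.16 = 0, giving x = 0.307 V (positive root), so V_SG = 1.71 V.
I_D = (V_DD − V_SG)/R = (4.56 − 1.71) / 55 = 0.0519 mA.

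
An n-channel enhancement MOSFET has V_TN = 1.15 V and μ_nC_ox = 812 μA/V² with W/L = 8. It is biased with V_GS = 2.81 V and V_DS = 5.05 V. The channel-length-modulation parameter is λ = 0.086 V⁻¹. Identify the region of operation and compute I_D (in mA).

k_n = μ_nC_ox · (W/L) = 6.496 mA/V².
V_ov = V_GS − V_TN = 2.81 − 1.15 = 1.66 V.
Since V_DS = 5.05 V ≥ V_ov = 1.66 V, the device is in saturation.
I_D = ½ k_n V_ov² (1 + λ V_DS) = 0.5 × 6.496 × 1.66² × (1 + 0.086 × 5.05) = 12.8 mA.

Saturation; I_D = 12.8 mA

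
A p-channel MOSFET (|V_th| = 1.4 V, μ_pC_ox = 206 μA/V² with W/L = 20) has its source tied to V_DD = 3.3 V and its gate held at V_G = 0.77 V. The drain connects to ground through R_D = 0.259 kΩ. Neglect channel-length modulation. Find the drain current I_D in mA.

I_D = 2.63 mA

V_SG = V_DD − V_G = 3.3 − 0.77 = 2.53 V, so V_ov = 2.53 − 1.4 = 1.13 V.
k_p = μ_pC_ox · (W/L) = 4.12 mA/V².
Assume saturation: I_D = ½ k_p V_ov² = 0.5 × 4.12 × 1.13² = 2.63 mA, giving V_SD = V_DD − I_D R_D = 3.3 − 2.63 × 0.259 = 2.62 V.
V_SD = 2.62 V ≥ V_ov = 1.13 V, confirming saturation.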